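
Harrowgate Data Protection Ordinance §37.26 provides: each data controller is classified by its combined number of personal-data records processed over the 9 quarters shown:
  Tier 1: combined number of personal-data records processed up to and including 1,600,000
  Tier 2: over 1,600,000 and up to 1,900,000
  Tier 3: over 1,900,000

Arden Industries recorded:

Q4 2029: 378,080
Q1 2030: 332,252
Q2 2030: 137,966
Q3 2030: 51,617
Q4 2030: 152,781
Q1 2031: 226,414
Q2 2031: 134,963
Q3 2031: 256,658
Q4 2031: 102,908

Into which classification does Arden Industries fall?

Combined number of personal-data records processed: 378,080 + 332,252 + 137,966 + 51,617 + 152,781 + 226,414 + 134,963 + 256,658 + 102,908 = 1,773,639.
1,600,000 < 1,773,639 ≤ 1,900,000, so Tier 2 applies.

Tier 2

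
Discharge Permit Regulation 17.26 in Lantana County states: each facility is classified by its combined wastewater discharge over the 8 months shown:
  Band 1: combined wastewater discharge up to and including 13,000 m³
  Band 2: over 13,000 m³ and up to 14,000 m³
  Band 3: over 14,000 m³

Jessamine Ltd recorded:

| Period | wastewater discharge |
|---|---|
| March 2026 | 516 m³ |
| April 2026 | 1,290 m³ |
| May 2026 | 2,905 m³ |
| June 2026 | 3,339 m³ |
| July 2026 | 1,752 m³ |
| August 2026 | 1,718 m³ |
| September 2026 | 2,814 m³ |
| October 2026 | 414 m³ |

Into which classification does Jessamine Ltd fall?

Band 3

Combined wastewater discharge: 516 m³ + 1,290 m³ + 2,905 m³ + 3,339 m³ + 1,752 m³ + 1,718 m³ + 2,814 m³ + 414 m³ = 14,748 m³.
14,748 m³ > 14,000 m³, so Band 3 applies.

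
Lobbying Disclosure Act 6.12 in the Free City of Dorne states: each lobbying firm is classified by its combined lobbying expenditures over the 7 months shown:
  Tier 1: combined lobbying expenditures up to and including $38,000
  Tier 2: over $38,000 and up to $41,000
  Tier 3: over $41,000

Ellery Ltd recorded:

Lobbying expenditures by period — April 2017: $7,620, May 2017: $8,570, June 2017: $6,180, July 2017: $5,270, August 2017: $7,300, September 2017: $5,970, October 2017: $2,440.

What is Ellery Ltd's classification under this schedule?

Combined lobbying expenditures: $7,620 + $8,570 + $6,180 + $5,270 + $7,300 + $5,970 + $2,440 = $43,350.
$43,350 > $41,000, so Tier 3 applies.

Tier 3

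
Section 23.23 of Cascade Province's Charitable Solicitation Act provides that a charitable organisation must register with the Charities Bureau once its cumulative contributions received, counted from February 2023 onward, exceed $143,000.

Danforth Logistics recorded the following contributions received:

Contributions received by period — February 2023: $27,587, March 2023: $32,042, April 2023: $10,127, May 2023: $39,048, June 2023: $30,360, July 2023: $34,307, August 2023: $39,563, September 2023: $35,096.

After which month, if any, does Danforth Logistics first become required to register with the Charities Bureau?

July 2023

Through February 2023: $27,587
Through March 2023: $59,629
Through April 2023: $69,756
Through May 2023: $108,804
Through June 2023: $139,164
Through July 2023: $173,471 ← exceeds threshold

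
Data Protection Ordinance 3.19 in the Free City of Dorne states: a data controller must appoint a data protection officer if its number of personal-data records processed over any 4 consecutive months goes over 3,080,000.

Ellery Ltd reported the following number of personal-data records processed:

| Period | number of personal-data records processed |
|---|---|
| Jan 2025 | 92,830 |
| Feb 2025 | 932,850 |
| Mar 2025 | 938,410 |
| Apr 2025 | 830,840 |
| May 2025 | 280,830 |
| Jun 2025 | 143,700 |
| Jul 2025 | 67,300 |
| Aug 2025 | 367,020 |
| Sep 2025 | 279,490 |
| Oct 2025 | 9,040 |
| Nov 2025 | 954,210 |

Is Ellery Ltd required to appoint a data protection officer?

No

Jan 2025–Apr 2025: 92,830 + 932,850 + 938,410 + 830,840 = 2,794,930 (under)
Feb 2025–May 2025: 932,850 + 938,410 + 830,840 + 280,830 = 2,982,930 (under)
Mar 2025–Jun 2025: 938,410 + 830,840 + 280,830 + 143,700 = 2,193,780 (under)
Apr 2025–Jul 2025: 830,840 + 280,830 + 143,700 + 67,300 = 1,322,670 (under)
May 2025–Aug 2025: 280,830 + 143,700 + 67,300 + 367,020 = 858,850 (under)
Jun 2025–Sep 2025: 143,700 + 67,300 + 367,020 + 279,490 = 857,510 (under)
Jul 2025–Oct 2025: 67,300 + 367,020 + 279,490 + 9,040 = 722,850 (under)
Aug 2025–Nov 2025: 367,020 + 279,490 + 9,040 + 954,210 = 1,609,760 (under)
No window exceeds 3,080,000.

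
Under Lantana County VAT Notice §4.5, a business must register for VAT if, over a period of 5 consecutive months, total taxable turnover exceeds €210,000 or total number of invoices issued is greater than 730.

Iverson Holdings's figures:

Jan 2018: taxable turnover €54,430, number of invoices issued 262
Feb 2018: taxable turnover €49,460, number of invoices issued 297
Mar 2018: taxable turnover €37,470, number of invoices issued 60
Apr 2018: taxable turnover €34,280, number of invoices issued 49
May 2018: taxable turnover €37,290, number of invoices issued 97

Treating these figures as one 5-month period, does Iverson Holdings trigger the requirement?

Total taxable turnover: €54,430 + €49,460 + €37,470 + €34,280 + €37,290 = €212,930 (> €210,000).
Total number of invoices issued: 262 + 297 + 60 + 49 + 97 = 765 (> 730).
The test is 'or': at least one threshold is exceeded.

Yes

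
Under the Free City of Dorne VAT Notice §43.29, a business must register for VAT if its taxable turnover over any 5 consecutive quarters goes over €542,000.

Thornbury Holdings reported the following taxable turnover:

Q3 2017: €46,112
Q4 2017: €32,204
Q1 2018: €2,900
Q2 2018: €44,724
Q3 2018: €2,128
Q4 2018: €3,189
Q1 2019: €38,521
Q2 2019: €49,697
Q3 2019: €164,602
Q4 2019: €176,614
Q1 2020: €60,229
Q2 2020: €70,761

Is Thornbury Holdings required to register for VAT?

Q3 2017–Q3 2018: €46,112 + €32,204 + €2,900 + €44,724 + €2,128 = €128,068 (under)
Q4 2017–Q4 2018: €32,204 + €2,900 + €44,724 + €2,128 + €3,189 = €85,145 (under)
Q1 2018–Q1 2019: €2,900 + €44,724 + €2,128 + €3,189 + €38,521 = €91,462 (under)
Q2 2018–Q2 2019: €44,724 + €2,128 + €3,189 + €38,521 + €49,697 = €138,259 (under)
Q3 2018–Q3 2019: €2,128 + €3,189 + €38,521 + €49,697 + €164,602 = €258,137 (under)
Q4 2018–Q4 2019: €3,189 + €38,521 + €49,697 + €164,602 + €176,614 = €432,623 (under)
Q1 2019–Q1 2020: €38,521 + €49,697 + €164,602 + €176,614 + €60,229 = €489,663 (under)
Q2 2019–Q2 2020: €49,697 + €164,602 + €176,614 + €60,229 + €70,761 = €521,903 (under)
No window exceeds €542,000.

No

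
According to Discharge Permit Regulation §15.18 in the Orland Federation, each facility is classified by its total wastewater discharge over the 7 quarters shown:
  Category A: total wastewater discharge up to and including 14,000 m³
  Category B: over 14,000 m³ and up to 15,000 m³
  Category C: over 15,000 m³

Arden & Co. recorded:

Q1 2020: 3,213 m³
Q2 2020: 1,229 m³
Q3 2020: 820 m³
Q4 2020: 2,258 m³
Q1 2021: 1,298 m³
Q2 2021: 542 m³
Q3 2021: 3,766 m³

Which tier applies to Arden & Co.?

Category A

Total wastewater discharge: 3,213 m³ + 1,229 m³ + 820 m³ + 2,258 m³ + 1,298 m³ + 542 m³ + 3,766 m³ = 13,126 m³.
13,126 m³ ≤ 14,000 m³, so Category A applies.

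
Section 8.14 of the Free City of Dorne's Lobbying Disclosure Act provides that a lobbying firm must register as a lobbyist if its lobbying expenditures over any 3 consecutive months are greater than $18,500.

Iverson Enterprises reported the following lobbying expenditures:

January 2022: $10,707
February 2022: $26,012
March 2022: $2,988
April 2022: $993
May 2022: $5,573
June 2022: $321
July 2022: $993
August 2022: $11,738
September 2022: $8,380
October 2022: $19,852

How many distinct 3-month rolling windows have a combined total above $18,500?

January 2022–March 2022: $10,707 + $26,012 + $2,988 = $39,707 (over)
February 2022–April 2022: $26,012 + $2,988 + $993 = $29,993 (over)
March 2022–May 2022: $2,988 + $993 + $5,573 = $9,554 (under)
April 2022–June 2022: $993 + $5,573 + $321 = $6,887 (under)
May 2022–July 2022: $5,573 + $321 + $993 = $6,887 (under)
June 2022–August 2022: $321 + $993 + $11,738 = $13,052 (under)
July 2022–September 2022: $993 + $11,738 + $8,380 = $21,111 (over)
August 2022–October 2022: $11,738 + $8,380 + $19,852 = $39,970 (over)
4 windows exceed the threshold.

4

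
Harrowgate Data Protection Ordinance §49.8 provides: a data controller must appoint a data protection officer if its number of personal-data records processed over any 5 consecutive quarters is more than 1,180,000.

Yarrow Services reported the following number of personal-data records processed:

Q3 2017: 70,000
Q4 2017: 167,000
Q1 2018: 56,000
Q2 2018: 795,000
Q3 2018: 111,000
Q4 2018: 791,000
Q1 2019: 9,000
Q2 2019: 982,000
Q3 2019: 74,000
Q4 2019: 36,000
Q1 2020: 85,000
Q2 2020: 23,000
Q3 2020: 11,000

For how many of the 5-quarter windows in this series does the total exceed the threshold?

Q3 2017–Q3 2018: 70,000 + 167,000 + 56,000 + 795,000 + 111,000 = 1,199,000 (over)
Q4 2017–Q4 2018: 167,000 + 56,000 + 795,000 + 111,000 + 791,000 = 1,920,000 (over)
Q1 2018–Q1 2019: 56,000 + 795,000 + 111,000 + 791,000 + 9,000 = 1,762,000 (over)
Q2 2018–Q2 2019: 795,000 + 111,000 + 791,000 + 9,000 + 982,000 = 2,688,000 (over)
Q3 2018–Q3 2019: 111,000 + 791,000 + 9,000 + 982,000 + 74,000 = 1,967,000 (over)
Q4 2018–Q4 2019: 791,000 + 9,000 + 982,000 + 74,000 + 36,000 = 1,892,000 (over)
Q1 2019–Q1 2020: 9,000 + 982,000 + 74,000 + 36,000 + 85,000 = 1,186,000 (over)
Q2 2019–Q2 2020: 982,000 + 74,000 + 36,000 + 85,000 + 23,000 = 1,200,000 (over)
Q3 2019–Q3 2020: 74,000 + 36,000 + 85,000 + 23,000 + 11,000 = 229,000 (under)
8 windows exceed the threshold.

8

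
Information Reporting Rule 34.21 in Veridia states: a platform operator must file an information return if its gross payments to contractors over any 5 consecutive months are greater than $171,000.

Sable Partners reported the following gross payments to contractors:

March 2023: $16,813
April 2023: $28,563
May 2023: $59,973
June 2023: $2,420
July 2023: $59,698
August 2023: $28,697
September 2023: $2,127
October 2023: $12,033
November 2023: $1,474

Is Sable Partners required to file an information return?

March 2023–July 2023: $16,813 + $28,563 + $59,973 + $2,420 + $59,698 = $167,467 (under)
April 2023–August 2023: $28,563 + $59,973 + $2,420 + $59,698 + $28,697 = $179,351 (over)
May 2023–September 2023: $59,973 + $2,420 + $59,698 + $28,697 + $2,127 = $152,915 (under)
June 2023–October 2023: $2,420 + $59,698 + $28,697 + $2,127 + $12,033 = $104,975 (under)
July 2023–November 2023: $59,698 + $28,697 + $2,127 + $12,033 + $1,474 = $104,029 (under)
At least one window exceeds $171,000.

Yes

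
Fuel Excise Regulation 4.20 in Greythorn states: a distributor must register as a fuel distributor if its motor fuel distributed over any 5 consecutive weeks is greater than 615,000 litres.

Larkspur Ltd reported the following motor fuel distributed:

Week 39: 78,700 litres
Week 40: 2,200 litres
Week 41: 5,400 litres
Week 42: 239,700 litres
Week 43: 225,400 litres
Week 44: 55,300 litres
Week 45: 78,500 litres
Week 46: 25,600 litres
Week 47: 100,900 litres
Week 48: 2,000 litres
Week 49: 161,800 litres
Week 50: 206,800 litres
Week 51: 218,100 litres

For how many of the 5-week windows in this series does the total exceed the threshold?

2

Week 39–Week 43: 78,700 litres + 2,200 litres + 5,400 litres + 239,700 litres + 225,400 litres = 551,400 litres (under)
Week 40–Week 44: 2,200 litres + 5,400 litres + 239,700 litres + 225,400 litres + 55,300 litres = 528,000 litres (under)
Week 41–Week 45: 5,400 litres + 239,700 litres + 225,400 litres + 55,300 litres + 78,500 litres = 604,300 litres (under)
Week 42–Week 46: 239,700 litres + 225,400 litres + 55,300 litres + 78,500 litres + 25,600 litres = 624,500 litres (over)
Week 43–Week 47: 225,400 litres + 55,300 litres + 78,500 litres + 25,600 litres + 100,900 litres = 485,700 litres (under)
Week 44–Week 48: 55,300 litres + 78,500 litres + 25,600 litres + 100,900 litres + 2,000 litres = 262,300 litres (under)
Week 45–Week 49: 78,500 litres + 25,600 litres + 100,900 litres + 2,000 litres + 161,800 litres = 368,800 litres (under)
Week 46–Week 50: 25,600 litres + 100,900 litres + 2,000 litres + 161,800 litres + 206,800 litres = 497,100 litres (under)
Week 47–Week 51: 100,900 litres + 2,000 litres + 161,800 litres + 206,800 litres + 218,100 litres = 689,600 litres (over)
2 windows exceed the threshold.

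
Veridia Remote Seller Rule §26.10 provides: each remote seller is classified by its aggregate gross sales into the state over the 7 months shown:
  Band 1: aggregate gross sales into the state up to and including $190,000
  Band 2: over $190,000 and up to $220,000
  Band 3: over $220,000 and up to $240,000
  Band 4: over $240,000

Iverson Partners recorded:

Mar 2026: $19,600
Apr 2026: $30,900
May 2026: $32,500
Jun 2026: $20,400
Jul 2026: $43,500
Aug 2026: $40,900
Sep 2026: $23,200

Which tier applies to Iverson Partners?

Aggregate gross sales into the state: $19,600 + $30,900 + $32,500 + $20,400 + $43,500 + $40,900 + $23,200 = $211,000.
$190,000 < $211,000 ≤ $220,000, so Band 2 applies.

Band 2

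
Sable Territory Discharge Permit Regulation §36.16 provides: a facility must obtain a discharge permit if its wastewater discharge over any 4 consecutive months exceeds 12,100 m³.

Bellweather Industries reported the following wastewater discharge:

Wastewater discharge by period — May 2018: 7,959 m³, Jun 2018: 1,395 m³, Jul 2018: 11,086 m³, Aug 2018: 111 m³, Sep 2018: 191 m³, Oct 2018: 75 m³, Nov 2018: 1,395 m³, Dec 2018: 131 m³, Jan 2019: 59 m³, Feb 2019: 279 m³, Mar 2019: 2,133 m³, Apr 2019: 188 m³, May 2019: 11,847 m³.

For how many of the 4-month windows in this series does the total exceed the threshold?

May 2018–Aug 2018: 7,959 m³ + 1,395 m³ + 11,086 m³ + 111 m³ = 20,551 m³ (over)
Jun 2018–Sep 2018: 1,395 m³ + 11,086 m³ + 111 m³ + 191 m³ = 12,783 m³ (over)
Jul 2018–Oct 2018: 11,086 m³ + 111 m³ + 191 m³ + 75 m³ = 11,463 m³ (under)
Aug 2018–Nov 2018: 111 m³ + 191 m³ + 75 m³ + 1,395 m³ = 1,772 m³ (under)
Sep 2018–Dec 2018: 191 m³ + 75 m³ + 1,395 m³ + 131 m³ = 1,792 m³ (under)
Oct 2018–Jan 2019: 75 m³ + 1,395 m³ + 131 m³ + 59 m³ = 1,660 m³ (under)
Nov 2018–Feb 2019: 1,395 m³ + 131 m³ + 59 m³ + 279 m³ = 1,864 m³ (under)
Dec 2018–Mar 2019: 131 m³ + 59 m³ + 279 m³ + 2,133 m³ = 2,602 m³ (under)
Jan 2019–Apr 2019: 59 m³ + 279 m³ + 2,133 m³ + 188 m³ = 2,659 m³ (under)
Feb 2019–May 2019: 279 m³ + 2,133 m³ + 188 m³ + 11,847 m³ = 14,447 m³ (over)
3 windows exceed the threshold.

3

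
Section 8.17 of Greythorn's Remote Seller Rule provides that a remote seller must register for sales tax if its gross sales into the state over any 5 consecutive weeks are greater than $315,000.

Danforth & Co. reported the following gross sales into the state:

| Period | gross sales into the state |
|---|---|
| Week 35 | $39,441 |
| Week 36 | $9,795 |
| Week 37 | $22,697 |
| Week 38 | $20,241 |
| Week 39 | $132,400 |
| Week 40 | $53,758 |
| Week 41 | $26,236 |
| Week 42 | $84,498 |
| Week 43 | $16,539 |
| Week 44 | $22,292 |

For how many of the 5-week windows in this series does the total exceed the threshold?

1

Week 35–Week 39: $39,441 + $9,795 + $22,697 + $20,241 + $132,400 = $224,574 (under)
Week 36–Week 40: $9,795 + $22,697 + $20,241 + $132,400 + $53,758 = $238,891 (under)
Week 37–Week 41: $22,697 + $20,241 + $132,400 + $53,758 + $26,236 = $255,332 (under)
Week 38–Week 42: $20,241 + $132,400 + $53,758 + $26,236 + $84,498 = $317,133 (over)
Week 39–Week 43: $132,400 + $53,758 + $26,236 + $84,498 + $16,539 = $313,431 (under)
Week 40–Week 44: $53,758 + $26,236 + $84,498 + $16,539 + $22,292 = $203,323 (under)
1 window exceeds the threshold.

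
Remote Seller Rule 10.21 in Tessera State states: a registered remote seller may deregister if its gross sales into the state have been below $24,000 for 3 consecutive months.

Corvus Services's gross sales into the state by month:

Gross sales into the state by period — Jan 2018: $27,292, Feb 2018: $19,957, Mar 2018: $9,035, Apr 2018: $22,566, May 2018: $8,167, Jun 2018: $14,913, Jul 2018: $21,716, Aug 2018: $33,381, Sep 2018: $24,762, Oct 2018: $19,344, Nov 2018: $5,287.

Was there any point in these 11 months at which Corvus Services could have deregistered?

Yes

Months below $24,000: Feb 2018, Mar 2018, Apr 2018, May 2018, Jun 2018, Jul 2018, Oct 2018, Nov 2018.
Longest run of consecutive months below the threshold: 6.
6 ≥ 3, so Corvus Services became eligible.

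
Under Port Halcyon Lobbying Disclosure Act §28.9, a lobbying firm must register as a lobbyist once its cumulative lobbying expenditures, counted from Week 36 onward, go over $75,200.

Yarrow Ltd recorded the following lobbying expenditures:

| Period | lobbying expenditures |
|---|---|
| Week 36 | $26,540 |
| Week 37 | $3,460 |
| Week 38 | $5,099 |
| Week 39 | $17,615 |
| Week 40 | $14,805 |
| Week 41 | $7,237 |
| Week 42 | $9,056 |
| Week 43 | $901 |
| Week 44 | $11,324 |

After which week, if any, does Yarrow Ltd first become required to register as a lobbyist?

Through Week 36: $26,540
Through Week 37: $30,000
Through Week 38: $35,099
Through Week 39: $52,714
Through Week 40: $67,519
Through Week 41: $74,756
Through Week 42: $83,812 ← exceeds threshold

Week 42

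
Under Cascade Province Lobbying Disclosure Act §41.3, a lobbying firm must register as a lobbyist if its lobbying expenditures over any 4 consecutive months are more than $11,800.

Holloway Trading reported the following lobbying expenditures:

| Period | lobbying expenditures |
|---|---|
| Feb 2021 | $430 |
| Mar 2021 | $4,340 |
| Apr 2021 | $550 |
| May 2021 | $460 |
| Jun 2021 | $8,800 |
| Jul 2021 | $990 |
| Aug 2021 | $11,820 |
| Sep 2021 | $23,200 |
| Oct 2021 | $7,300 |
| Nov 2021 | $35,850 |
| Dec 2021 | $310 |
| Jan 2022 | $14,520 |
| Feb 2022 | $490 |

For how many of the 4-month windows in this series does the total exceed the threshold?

Feb 2021–May 2021: $430 + $4,340 + $550 + $460 = $5,780 (under)
Mar 2021–Jun 2021: $4,340 + $550 + $460 + $8,800 = $14,150 (over)
Apr 2021–Jul 2021: $550 + $460 + $8,800 + $990 = $10,800 (under)
May 2021–Aug 2021: $460 + $8,800 + $990 + $11,820 = $22,070 (over)
Jun 2021–Sep 2021: $8,800 + $990 + $11,820 + $23,200 = $44,810 (over)
Jul 2021–Oct 2021: $990 + $11,820 + $23,200 + $7,300 = $43,310 (over)
Aug 2021–Nov 2021: $11,820 + $23,200 + $7,300 + $35,850 = $78,170 (over)
Sep 2021–Dec 2021: $23,200 + $7,300 + $35,850 + $310 = $66,660 (over)
Oct 2021–Jan 2022: $7,300 + $35,850 + $310 + $14,520 = $57,980 (over)
Nov 2021–Feb 2022: $35,850 + $310 + $14,520 + $490 = $51,170 (over)
8 windows exceed the threshold.

8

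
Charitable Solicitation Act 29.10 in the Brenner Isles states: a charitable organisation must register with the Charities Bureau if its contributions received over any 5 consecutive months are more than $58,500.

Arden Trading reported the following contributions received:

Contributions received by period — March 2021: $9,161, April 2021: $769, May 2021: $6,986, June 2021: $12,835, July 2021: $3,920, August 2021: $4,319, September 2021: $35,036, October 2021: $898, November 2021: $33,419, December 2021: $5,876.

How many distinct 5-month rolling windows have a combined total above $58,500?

3

March 2021–July 2021: $9,161 + $769 + $6,986 + $12,835 + $3,920 = $33,671 (under)
April 2021–August 2021: $769 + $6,986 + $12,835 + $3,920 + $4,319 = $28,829 (under)
May 2021–September 2021: $6,986 + $12,835 + $3,920 + $4,319 + $35,036 = $63,096 (over)
June 2021–October 2021: $12,835 + $3,920 + $4,319 + $35,036 + $898 = $57,008 (under)
July 2021–November 2021: $3,920 + $4,319 + $35,036 + $898 + $33,419 = $77,592 (over)
August 2021–December 2021: $4,319 + $35,036 + $898 + $33,419 + $5,876 = $79,548 (over)
3 windows exceed the threshold.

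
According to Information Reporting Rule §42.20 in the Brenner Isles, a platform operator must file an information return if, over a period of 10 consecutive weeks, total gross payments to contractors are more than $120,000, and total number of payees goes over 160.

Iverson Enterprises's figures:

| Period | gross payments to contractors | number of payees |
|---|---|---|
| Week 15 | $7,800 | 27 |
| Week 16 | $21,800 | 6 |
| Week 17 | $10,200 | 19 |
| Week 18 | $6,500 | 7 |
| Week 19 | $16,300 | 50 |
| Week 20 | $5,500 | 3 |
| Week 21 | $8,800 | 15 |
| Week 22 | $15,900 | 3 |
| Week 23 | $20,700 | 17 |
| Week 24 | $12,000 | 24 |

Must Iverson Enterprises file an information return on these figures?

Total gross payments to contractors: $7,800 + $21,800 + $10,200 + $6,500 + $16,300 + $5,500 + $8,800 + $15,900 + $20,700 + $12,000 = $125,500 (> $120,000).
Total number of payees: 27 + 6 + 19 + 7 + 50 + 3 + 15 + 3 + 17 + 24 = 171 (> 160).
The test is 'and': both thresholds are exceeded.

Yes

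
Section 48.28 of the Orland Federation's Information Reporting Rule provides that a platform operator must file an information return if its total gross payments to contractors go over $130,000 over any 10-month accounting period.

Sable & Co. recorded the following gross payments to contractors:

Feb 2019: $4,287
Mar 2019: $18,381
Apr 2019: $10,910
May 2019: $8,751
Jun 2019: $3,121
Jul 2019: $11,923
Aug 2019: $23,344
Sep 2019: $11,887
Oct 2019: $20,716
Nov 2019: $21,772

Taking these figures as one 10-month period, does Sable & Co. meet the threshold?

Yes

Total gross payments to contractors: $4,287 + $18,381 + $10,910 + $8,751 + $3,121 + $11,923 + $23,344 + $11,887 + $20,716 + $21,772 = $135,092.
$135,092 > $130,000, so the threshold is exceeded.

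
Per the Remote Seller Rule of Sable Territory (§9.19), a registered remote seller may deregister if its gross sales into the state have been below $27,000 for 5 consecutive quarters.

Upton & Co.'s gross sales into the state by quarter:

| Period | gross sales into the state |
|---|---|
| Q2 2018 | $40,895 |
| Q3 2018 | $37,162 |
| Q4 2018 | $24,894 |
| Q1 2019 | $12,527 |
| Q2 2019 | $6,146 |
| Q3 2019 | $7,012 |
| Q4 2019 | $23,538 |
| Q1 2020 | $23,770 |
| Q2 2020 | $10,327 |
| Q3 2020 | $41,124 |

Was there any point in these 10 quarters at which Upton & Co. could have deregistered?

Quarters below $27,000: Q4 2018, Q1 2019, Q2 2019, Q3 2019, Q4 2019, Q1 2020, Q2 2020.
Longest run of consecutive quarters below the threshold: 7.
7 ≥ 5, so Upton & Co. became eligible.

Yes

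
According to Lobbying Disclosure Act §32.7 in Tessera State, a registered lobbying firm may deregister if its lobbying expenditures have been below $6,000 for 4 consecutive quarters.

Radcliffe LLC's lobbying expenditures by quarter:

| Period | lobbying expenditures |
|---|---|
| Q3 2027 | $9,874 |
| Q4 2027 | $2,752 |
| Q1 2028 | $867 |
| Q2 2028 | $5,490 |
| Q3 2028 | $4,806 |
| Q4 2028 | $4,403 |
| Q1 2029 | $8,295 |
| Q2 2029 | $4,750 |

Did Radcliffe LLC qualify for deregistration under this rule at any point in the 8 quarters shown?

Quarters below $6,000: Q4 2027, Q1 2028, Q2 2028, Q3 2028, Q4 2028, Q2 2029.
Longest run of consecutive quarters below the threshold: 5.
5 ≥ 4, so Radcliffe LLC became eligible.

Yes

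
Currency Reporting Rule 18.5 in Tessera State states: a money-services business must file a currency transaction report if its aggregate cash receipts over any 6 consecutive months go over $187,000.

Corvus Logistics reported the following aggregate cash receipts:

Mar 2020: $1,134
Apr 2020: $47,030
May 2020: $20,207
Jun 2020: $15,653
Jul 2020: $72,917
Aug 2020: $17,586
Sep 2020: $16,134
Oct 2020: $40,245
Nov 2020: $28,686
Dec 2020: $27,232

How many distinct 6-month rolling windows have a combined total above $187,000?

Mar 2020–Aug 2020: $1,134 + $47,030 + $20,207 + $15,653 + $72,917 + $17,586 = $174,527 (under)
Apr 2020–Sep 2020: $47,030 + $20,207 + $15,653 + $72,917 + $17,586 + $16,134 = $189,527 (over)
May 2020–Oct 2020: $20,207 + $15,653 + $72,917 + $17,586 + $16,134 + $40,245 = $182,742 (under)
Jun 2020–Nov 2020: $15,653 + $72,917 + $17,586 + $16,134 + $40,245 + $28,686 = $191,221 (over)
Jul 2020–Dec 2020: $72,917 + $17,586 + $16,134 + $40,245 + $28,686 + $27,232 = $202,800 (over)
3 windows exceed the threshold.

3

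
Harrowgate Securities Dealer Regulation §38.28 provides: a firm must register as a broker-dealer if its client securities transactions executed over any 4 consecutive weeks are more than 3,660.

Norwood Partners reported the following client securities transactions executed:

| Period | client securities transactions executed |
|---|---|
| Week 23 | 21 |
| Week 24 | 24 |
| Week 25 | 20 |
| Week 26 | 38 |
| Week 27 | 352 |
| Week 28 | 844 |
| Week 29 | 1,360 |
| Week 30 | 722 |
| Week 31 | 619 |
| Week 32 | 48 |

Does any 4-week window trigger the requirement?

Week 23–Week 26: 21 + 24 + 20 + 38 = 103 (under)
Week 24–Week 27: 24 + 20 + 38 + 352 = 434 (under)
Week 25–Week 28: 20 + 38 + 352 + 844 = 1,254 (under)
Week 26–Week 29: 38 + 352 + 844 + 1,360 = 2,594 (under)
Week 27–Week 30: 352 + 844 + 1,360 + 722 = 3,278 (under)
Week 28–Week 31: 844 + 1,360 + 722 + 619 = 3,545 (under)
Week 29–Week 32: 1,360 + 722 + 619 + 48 = 2,749 (under)
No window exceeds 3,660.

No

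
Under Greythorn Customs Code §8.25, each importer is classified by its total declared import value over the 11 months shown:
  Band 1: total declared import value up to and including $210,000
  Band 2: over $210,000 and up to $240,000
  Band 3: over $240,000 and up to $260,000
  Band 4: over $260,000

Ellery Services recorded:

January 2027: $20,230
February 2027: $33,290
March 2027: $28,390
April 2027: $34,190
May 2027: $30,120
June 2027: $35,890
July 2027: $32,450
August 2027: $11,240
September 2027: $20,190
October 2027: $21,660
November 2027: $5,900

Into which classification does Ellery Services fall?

Band 4

Total declared import value: $20,230 + $33,290 + $28,390 + $34,190 + $30,120 + $35,890 + $32,450 + $11,240 + $20,190 + $21,660 + $5,900 = $273,550.
$273,550 > $260,000, so Band 4 applies.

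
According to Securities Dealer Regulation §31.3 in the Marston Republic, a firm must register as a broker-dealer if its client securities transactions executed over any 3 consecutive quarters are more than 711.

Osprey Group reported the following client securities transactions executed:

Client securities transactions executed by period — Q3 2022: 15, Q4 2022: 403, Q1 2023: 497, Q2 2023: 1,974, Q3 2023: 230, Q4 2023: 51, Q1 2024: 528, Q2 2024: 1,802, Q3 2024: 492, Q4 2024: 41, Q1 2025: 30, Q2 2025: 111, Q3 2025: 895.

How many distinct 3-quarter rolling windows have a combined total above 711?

Q3 2022–Q1 2023: 15 + 403 + 497 = 915 (over)
Q4 2022–Q2 2023: 403 + 497 + 1,974 = 2,874 (over)
Q1 2023–Q3 2023: 497 + 1,974 + 230 = 2,701 (over)
Q2 2023–Q4 2023: 1,974 + 230 + 51 = 2,255 (over)
Q3 2023–Q1 2024: 230 + 51 + 528 = 809 (over)
Q4 2023–Q2 2024: 51 + 528 + 1,802 = 2,381 (over)
Q1 2024–Q3 2024: 528 + 1,802 + 492 = 2,822 (over)
Q2 2024–Q4 2024: 1,802 + 492 + 41 = 2,335 (over)
Q3 2024–Q1 2025: 492 + 41 + 30 = 563 (under)
Q4 2024–Q2 2025: 41 + 30 + 111 = 182 (under)
Q1 2025–Q3 2025: 30 + 111 + 895 = 1,036 (over)
9 windows exceed the threshold.

9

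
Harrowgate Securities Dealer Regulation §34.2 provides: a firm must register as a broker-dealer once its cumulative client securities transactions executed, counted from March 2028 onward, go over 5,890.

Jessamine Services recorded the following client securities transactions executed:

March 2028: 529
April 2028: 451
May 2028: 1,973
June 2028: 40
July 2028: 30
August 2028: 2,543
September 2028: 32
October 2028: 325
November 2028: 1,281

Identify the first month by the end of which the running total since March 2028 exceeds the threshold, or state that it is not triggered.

Through March 2028: 529
Through April 2028: 980
Through May 2028: 2,953
Through June 2028: 2,993
Through July 2028: 3,023
Through August 2028: 5,566
Through September 2028: 5,598
Through October 2028: 5,923 ← exceeds threshold

October 2028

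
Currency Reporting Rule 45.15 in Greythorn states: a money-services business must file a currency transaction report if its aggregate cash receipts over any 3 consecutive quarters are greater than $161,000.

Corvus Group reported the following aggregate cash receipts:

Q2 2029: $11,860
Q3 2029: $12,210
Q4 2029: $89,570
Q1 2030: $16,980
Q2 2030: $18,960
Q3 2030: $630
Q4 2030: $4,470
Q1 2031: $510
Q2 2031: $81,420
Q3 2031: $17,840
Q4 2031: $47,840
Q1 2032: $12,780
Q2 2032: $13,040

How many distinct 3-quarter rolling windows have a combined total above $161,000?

0

Q2 2029–Q4 2029: $11,860 + $12,210 + $89,570 = $113,640 (under)
Q3 2029–Q1 2030: $12,210 + $89,570 + $16,980 = $118,760 (under)
Q4 2029–Q2 2030: $89,570 + $16,980 + $18,960 = $125,510 (under)
Q1 2030–Q3 2030: $16,980 + $18,960 + $630 = $36,570 (under)
Q2 2030–Q4 2030: $18,960 + $630 + $4,470 = $24,060 (under)
Q3 2030–Q1 2031: $630 + $4,470 + $510 = $5,610 (under)
Q4 2030–Q2 2031: $4,470 + $510 + $81,420 = $86,400 (under)
Q1 2031–Q3 2031: $510 + $81,420 + $17,840 = $99,770 (under)
Q2 2031–Q4 2031: $81,420 + $17,840 + $47,840 = $147,100 (under)
Q3 2031–Q1 2032: $17,840 + $47,840 + $12,780 = $78,460 (under)
Q4 2031–Q2 2032: $47,840 + $12,780 + $13,040 = $73,660 (under)
0 windows exceed the threshold.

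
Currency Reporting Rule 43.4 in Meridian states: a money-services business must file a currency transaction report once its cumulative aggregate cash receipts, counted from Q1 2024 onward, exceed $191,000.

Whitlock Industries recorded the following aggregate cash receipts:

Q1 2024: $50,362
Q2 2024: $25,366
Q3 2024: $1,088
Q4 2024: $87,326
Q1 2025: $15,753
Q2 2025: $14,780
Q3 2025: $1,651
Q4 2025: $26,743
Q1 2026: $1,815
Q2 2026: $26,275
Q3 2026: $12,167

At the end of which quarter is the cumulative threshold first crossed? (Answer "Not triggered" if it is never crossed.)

Through Q1 2024: $50,362
Through Q2 2024: $75,728
Through Q3 2024: $76,816
Through Q4 2024: $164,142
Through Q1 2025: $179,895
Through Q2 2025: $194,675 ← exceeds threshold

Q2 2025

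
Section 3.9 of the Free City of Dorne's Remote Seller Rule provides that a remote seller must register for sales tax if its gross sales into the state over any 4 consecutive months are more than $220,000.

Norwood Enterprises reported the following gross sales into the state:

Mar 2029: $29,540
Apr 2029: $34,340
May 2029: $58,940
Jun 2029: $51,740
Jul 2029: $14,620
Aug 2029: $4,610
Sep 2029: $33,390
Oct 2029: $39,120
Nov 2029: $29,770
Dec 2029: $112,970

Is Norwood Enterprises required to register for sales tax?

No

Mar 2029–Jun 2029: $29,540 + $34,340 + $58,940 + $51,740 = $174,560 (under)
Apr 2029–Jul 2029: $34,340 + $58,940 + $51,740 + $14,620 = $159,640 (under)
May 2029–Aug 2029: $58,940 + $51,740 + $14,620 + $4,610 = $129,910 (under)
Jun 2029–Sep 2029: $51,740 + $14,620 + $4,610 + $33,390 = $104,360 (under)
Jul 2029–Oct 2029: $14,620 + $4,610 + $33,390 + $39,120 = $91,740 (under)
Aug 2029–Nov 2029: $4,610 + $33,390 + $39,120 + $29,770 = $106,890 (under)
Sep 2029–Dec 2029: $33,390 + $39,120 + $29,770 + $112,970 = $215,250 (under)
No window exceeds $220,000.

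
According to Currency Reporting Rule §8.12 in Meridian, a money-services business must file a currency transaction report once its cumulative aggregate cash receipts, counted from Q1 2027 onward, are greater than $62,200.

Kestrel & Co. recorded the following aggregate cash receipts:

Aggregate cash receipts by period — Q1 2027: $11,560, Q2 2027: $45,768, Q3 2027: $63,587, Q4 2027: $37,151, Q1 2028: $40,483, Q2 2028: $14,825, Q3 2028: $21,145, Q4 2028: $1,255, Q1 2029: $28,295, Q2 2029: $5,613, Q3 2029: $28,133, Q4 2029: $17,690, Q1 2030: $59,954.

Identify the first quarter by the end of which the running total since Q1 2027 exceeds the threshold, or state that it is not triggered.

Q3 2027

Through Q1 2027: $11,560
Through Q2 2027: $57,328
Through Q3 2027: $120,915 ← exceeds threshold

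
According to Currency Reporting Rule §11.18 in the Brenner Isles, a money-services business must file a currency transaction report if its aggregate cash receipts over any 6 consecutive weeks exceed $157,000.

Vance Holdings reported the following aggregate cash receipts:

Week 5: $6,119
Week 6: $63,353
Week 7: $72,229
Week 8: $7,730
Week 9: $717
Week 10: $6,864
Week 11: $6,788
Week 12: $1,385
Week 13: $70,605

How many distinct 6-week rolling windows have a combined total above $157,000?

Week 5–Week 10: $6,119 + $63,353 + $72,229 + $7,730 + $717 + $6,864 = $157,012 (over)
Week 6–Week 11: $63,353 + $72,229 + $7,730 + $717 + $6,864 + $6,788 = $157,681 (over)
Week 7–Week 12: $72,229 + $7,730 + $717 + $6,864 + $6,788 + $1,385 = $95,713 (under)
Week 8–Week 13: $7,730 + $717 + $6,864 + $6,788 + $1,385 + $70,605 = $94,089 (under)
2 windows exceed the threshold.

2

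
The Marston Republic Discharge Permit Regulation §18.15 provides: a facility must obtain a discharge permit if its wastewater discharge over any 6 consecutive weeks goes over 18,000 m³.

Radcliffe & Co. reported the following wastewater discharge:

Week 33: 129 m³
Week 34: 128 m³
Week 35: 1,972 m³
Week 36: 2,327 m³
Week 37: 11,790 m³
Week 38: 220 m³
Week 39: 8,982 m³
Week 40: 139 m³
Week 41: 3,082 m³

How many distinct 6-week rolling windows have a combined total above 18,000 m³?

Week 33–Week 38: 129 m³ + 128 m³ + 1,972 m³ + 2,327 m³ + 11,790 m³ + 220 m³ = 16,566 m³ (under)
Week 34–Week 39: 128 m³ + 1,972 m³ + 2,327 m³ + 11,790 m³ + 220 m³ + 8,982 m³ = 25,419 m³ (over)
Week 35–Week 40: 1,972 m³ + 2,327 m³ + 11,790 m³ + 220 m³ + 8,982 m³ + 139 m³ = 25,430 m³ (over)
Week 36–Week 41: 2,327 m³ + 11,790 m³ + 220 m³ + 8,982 m³ + 139 m³ + 3,082 m³ = 26,540 m³ (over)
3 windows exceed the threshold.

3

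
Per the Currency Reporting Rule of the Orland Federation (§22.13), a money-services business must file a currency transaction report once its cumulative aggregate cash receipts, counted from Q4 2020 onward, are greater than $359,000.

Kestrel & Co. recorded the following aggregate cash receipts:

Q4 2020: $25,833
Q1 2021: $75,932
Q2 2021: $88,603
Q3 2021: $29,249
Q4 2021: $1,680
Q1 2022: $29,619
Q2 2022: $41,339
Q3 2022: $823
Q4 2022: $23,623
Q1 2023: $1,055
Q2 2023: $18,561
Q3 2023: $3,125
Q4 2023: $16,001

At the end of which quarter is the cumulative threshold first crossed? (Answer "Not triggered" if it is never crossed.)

Not triggered

Through Q4 2020: $25,833
Through Q1 2021: $101,765
Through Q2 2021: $190,368
Through Q3 2021: $219,617
Through Q4 2021: $221,297
Through Q1 2022: $250,916
Through Q2 2022: $292,255
Through Q3 2022: $293,078
Through Q4 2022: $316,701
Through Q1 2023: $317,756
Through Q2 2023: $336,317
Through Q3 2023: $339,442
Through Q4 2023: $355,443
Final cumulative total $355,443 ≤ $359,000; the threshold is never exceeded.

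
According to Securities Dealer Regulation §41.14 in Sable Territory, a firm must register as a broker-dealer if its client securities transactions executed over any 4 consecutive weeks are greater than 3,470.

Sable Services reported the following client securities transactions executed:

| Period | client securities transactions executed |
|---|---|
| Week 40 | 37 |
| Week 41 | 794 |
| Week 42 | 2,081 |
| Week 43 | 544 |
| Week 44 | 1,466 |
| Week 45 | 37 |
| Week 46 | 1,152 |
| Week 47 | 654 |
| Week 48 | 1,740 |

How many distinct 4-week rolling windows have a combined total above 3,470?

3

Week 40–Week 43: 37 + 794 + 2,081 + 544 = 3,456 (under)
Week 41–Week 44: 794 + 2,081 + 544 + 1,466 = 4,885 (over)
Week 42–Week 45: 2,081 + 544 + 1,466 + 37 = 4,128 (over)
Week 43–Week 46: 544 + 1,466 + 37 + 1,152 = 3,199 (under)
Week 44–Week 47: 1,466 + 37 + 1,152 + 654 = 3,309 (under)
Week 45–Week 48: 37 + 1,152 + 654 + 1,740 = 3,583 (over)
3 windows exceed the threshold.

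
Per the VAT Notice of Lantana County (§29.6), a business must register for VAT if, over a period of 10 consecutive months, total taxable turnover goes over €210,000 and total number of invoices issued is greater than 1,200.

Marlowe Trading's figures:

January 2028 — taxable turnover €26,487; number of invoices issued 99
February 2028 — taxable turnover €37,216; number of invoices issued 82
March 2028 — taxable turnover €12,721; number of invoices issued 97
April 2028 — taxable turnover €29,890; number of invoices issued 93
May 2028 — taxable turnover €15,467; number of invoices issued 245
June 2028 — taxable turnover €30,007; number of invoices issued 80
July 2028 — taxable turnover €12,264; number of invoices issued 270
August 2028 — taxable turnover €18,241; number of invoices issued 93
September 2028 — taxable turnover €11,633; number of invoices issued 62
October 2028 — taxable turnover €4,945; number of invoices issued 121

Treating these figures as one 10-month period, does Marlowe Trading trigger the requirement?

Total taxable turnover: €26,487 + €37,216 + €12,721 + €29,890 + €15,467 + €30,007 + €12,264 + €18,241 + €11,633 + €4,945 = €198,871 (≤ €210,000).
Total number of invoices issued: 99 + 82 + 97 + 93 + 245 + 80 + 270 + 93 + 62 + 121 = 1,242 (> 1,200).
The test is 'and': the rule requires both, and at least one is not exceeded.

No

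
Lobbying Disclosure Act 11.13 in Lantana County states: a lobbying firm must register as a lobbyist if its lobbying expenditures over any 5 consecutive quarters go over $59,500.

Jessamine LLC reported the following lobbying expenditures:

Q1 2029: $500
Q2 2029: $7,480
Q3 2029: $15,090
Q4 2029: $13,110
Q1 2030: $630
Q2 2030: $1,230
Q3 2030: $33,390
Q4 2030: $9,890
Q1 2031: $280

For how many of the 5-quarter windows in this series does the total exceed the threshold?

Q1 2029–Q1 2030: $500 + $7,480 + $15,090 + $13,110 + $630 = $36,810 (under)
Q2 2029–Q2 2030: $7,480 + $15,090 + $13,110 + $630 + $1,230 = $37,540 (under)
Q3 2029–Q3 2030: $15,090 + $13,110 + $630 + $1,230 + $33,390 = $63,450 (over)
Q4 2029–Q4 2030: $13,110 + $630 + $1,230 + $33,390 + $9,890 = $58,250 (under)
Q1 2030–Q1 2031: $630 + $1,230 + $33,390 + $9,890 + $280 = $45,420 (under)
1 window exceeds the threshold.

1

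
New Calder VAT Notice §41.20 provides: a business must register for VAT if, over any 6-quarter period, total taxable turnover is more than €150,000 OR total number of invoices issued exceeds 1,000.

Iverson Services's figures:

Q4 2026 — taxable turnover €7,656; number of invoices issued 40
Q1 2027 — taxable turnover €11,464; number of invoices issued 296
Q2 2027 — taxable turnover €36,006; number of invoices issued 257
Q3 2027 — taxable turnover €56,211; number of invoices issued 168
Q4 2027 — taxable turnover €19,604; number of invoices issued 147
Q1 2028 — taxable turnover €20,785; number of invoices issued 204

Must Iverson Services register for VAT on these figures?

Total taxable turnover: €7,656 + €11,464 + €36,006 + €56,211 + €19,604 + €20,785 = €151,726 (> €150,000).
Total number of invoices issued: 40 + 296 + 257 + 168 + 147 + 204 = 1,112 (> 1,000).
The test is 'or': at least one threshold is exceeded.

Yes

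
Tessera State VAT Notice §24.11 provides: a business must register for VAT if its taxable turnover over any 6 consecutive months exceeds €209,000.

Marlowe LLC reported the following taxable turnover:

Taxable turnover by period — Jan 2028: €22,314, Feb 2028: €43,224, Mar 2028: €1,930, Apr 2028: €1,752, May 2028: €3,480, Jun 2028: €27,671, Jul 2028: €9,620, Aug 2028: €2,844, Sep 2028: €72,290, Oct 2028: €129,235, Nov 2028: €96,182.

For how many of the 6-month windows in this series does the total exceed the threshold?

Jan 2028–Jun 2028: €22,314 + €43,224 + €1,930 + €1,752 + €3,480 + €27,671 = €100,371 (under)
Feb 2028–Jul 2028: €43,224 + €1,930 + €1,752 + €3,480 + €27,671 + €9,620 = €87,677 (under)
Mar 2028–Aug 2028: €1,930 + €1,752 + €3,480 + €27,671 + €9,620 + €2,844 = €47,297 (under)
Apr 2028–Sep 2028: €1,752 + €3,480 + €27,671 + €9,620 + €2,844 + €72,290 = €117,657 (under)
May 2028–Oct 2028: €3,480 + €27,671 + €9,620 + €2,844 + €72,290 + €129,235 = €245,140 (over)
Jun 2028–Nov 2028: €27,671 + €9,620 + €2,844 + €72,290 + €129,235 + €96,182 = €337,842 (over)
2 windows exceed the threshold.

2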